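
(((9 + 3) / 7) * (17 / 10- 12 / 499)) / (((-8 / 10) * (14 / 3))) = -75267 / 97804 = -0.77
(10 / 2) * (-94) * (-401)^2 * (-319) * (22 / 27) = 530395666460 / 27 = 19644283942.96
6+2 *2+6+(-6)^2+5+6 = 63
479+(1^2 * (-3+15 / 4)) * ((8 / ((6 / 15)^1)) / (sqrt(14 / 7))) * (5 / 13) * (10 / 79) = 375 * sqrt(2) / 1027+479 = 479.52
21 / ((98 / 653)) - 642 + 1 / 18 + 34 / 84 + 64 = -437.61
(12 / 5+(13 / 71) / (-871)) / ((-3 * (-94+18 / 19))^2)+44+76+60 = 120443333226319 / 669129514560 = 180.00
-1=-1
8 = 8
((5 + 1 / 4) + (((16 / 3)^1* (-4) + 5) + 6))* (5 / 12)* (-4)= 305 / 36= 8.47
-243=-243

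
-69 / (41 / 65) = -4485 / 41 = -109.39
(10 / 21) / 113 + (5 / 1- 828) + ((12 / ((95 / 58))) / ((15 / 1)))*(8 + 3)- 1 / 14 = -1843369783 / 2254350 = -817.69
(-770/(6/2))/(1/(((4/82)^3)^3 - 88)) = 7394466624844801040/327381934393961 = 22586.67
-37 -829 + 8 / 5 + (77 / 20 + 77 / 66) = -51563 / 60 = -859.38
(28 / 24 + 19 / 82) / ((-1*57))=-172 / 7011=-0.02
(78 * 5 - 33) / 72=4.96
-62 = -62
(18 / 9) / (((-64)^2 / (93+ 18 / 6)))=0.05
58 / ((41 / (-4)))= -232 / 41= -5.66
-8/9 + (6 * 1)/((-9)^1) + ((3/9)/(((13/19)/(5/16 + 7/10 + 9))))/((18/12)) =7939/4680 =1.70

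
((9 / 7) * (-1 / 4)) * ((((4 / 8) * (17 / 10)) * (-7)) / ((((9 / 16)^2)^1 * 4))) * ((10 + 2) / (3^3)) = 272 / 405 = 0.67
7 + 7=14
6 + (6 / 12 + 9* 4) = 42.50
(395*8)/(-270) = -316/27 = -11.70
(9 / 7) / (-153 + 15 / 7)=-3 / 352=-0.01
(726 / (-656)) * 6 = -1089 / 164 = -6.64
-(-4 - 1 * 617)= 621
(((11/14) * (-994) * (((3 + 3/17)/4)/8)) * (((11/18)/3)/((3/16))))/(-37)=8591/3774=2.28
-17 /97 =-0.18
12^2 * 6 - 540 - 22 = 302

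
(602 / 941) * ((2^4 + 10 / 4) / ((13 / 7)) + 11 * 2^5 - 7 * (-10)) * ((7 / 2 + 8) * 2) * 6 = 466513278 / 12233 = 38135.64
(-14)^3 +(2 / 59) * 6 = -161884 / 59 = -2743.80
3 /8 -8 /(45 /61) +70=21431 /360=59.53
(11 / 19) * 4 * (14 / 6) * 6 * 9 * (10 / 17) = 55440 / 323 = 171.64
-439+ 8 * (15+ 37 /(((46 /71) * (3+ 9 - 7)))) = -26177 /115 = -227.63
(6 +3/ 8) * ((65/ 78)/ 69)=85/ 1104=0.08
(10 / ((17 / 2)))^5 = 3200000 / 1419857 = 2.25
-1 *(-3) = 3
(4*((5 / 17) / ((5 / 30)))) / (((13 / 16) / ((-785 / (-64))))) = 23550 / 221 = 106.56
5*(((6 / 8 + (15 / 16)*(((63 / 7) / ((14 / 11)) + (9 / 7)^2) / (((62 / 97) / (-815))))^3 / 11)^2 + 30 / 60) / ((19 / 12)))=321844819919705475917988376880273179308709016489055 / 7403303204340475924163854336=43473137738166845337040.38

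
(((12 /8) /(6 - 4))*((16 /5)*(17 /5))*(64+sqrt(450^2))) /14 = 52428 /175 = 299.59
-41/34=-1.21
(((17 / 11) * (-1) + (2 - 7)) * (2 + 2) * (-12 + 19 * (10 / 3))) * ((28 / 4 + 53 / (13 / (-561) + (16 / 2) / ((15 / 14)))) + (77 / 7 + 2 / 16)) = -708418200 / 20879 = -33929.70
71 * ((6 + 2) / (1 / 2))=1136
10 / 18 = 5 / 9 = 0.56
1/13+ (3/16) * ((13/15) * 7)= 1263/1040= 1.21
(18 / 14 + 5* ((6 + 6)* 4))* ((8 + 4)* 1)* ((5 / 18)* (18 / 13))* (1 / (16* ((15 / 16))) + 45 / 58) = 2476074 / 2639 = 938.26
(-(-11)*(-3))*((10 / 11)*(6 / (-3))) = 60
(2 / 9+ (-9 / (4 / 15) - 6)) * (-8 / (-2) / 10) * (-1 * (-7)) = -9961 / 90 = -110.68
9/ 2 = 4.50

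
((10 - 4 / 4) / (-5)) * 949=-8541 / 5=-1708.20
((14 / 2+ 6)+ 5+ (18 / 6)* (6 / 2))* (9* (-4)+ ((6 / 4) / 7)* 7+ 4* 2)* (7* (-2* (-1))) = -10017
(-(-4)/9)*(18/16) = 1/2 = 0.50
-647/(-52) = 647/52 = 12.44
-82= -82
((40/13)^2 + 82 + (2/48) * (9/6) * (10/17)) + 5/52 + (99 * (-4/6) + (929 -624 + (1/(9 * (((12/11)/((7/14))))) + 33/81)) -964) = -5455321/8619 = -632.94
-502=-502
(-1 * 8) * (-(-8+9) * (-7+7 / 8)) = -49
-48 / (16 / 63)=-189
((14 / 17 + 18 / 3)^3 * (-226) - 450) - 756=-358687574 / 4913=-73007.85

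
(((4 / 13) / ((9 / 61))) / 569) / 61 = 4 / 66573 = 0.00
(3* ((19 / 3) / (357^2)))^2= 361 / 16243247601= 0.00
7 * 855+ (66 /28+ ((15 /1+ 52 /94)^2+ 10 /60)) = 288976823 /46389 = 6229.43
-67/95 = -0.71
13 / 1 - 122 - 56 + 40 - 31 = -156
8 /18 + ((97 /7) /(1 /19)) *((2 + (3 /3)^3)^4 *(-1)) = -1343519 /63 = -21325.70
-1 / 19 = -0.05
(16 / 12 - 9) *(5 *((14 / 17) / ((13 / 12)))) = -6440 / 221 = -29.14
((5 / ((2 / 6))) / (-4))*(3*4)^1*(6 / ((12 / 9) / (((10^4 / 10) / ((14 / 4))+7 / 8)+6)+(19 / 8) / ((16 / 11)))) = -1698796800 / 10302067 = -164.90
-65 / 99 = -0.66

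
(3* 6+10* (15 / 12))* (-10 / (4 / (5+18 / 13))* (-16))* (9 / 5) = 182268 / 13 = 14020.62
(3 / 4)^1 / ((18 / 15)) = 5 / 8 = 0.62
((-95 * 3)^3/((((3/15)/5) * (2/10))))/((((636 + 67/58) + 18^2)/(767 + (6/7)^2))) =-6313640266968750/2731603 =-2311331575.99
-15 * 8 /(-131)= 0.92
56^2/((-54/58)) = -90944/27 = -3368.30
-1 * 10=-10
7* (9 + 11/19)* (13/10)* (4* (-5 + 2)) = -99372/95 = -1046.02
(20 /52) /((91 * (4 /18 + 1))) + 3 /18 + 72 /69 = 2179381 /1795794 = 1.21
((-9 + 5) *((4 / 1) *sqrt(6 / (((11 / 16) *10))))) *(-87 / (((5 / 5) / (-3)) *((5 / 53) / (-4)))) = 3541248 *sqrt(165) / 275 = 165411.47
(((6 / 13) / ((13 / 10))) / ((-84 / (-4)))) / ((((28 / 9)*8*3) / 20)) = 75 / 16562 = 0.00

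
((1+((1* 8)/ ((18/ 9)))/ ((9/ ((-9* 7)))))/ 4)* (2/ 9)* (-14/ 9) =7/ 3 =2.33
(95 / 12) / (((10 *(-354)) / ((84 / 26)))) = -133 / 18408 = -0.01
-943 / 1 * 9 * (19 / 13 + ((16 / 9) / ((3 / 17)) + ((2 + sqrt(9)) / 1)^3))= -45192332 / 39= -1158777.74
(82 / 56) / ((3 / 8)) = 3.90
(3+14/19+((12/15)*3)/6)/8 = 393/760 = 0.52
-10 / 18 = -0.56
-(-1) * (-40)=-40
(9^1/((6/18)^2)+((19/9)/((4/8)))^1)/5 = 767/45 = 17.04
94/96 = 47/48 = 0.98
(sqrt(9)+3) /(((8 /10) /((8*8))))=480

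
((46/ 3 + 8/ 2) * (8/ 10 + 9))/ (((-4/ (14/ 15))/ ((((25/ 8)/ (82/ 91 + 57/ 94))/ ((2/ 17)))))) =-778.98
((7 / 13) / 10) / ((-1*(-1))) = 7 / 130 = 0.05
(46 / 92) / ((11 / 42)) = 21 / 11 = 1.91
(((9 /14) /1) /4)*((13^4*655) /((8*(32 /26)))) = 2188772235 /7168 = 305353.27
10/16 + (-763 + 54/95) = -578973/760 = -761.81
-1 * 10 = -10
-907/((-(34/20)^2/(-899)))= -81539300/289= -282142.91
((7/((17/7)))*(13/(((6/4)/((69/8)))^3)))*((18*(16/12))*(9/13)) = 16096941/136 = 118359.86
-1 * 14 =-14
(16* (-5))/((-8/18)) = 180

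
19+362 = 381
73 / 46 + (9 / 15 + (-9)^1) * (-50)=19393 / 46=421.59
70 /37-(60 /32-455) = 134685 /296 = 455.02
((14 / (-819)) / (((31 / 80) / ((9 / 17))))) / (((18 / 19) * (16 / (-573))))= 18145 / 20553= 0.88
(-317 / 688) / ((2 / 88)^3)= -39249.02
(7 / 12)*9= 21 / 4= 5.25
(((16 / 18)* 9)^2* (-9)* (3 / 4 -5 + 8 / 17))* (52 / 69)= 641472 / 391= 1640.59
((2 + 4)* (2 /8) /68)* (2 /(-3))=-1 /68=-0.01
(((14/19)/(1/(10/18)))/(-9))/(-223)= 70/343197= 0.00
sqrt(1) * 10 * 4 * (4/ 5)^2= 128/ 5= 25.60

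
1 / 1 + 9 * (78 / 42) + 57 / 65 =8459 / 455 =18.59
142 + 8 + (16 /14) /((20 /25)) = 1060 /7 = 151.43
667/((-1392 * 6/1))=-23/288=-0.08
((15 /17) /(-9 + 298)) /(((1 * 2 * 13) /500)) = 3750 /63869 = 0.06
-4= -4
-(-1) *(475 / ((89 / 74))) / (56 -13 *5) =-43.88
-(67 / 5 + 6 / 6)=-72 / 5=-14.40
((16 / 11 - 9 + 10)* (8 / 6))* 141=5076 / 11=461.45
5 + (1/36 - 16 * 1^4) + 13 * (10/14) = -425/252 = -1.69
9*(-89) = -801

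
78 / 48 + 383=3077 / 8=384.62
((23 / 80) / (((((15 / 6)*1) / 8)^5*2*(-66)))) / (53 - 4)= -0.01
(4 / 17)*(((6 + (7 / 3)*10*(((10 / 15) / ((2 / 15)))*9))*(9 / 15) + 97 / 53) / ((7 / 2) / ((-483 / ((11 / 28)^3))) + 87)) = 2040454381056 / 1187312486405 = 1.72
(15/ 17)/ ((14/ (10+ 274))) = 2130/ 119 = 17.90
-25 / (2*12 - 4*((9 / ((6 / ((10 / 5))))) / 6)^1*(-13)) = -1 / 2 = -0.50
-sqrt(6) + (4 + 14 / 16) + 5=79 / 8 -sqrt(6)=7.43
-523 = -523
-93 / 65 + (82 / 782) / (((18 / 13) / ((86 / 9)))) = -1455668 / 2058615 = -0.71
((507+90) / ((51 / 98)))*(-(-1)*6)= 117012 / 17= 6883.06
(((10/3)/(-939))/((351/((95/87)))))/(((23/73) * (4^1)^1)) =-34675/3957045534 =-0.00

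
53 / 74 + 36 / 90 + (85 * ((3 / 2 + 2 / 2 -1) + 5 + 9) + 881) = 406929 / 185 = 2199.62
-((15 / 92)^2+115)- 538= -5527217 / 8464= -653.03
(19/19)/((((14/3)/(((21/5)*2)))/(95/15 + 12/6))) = 15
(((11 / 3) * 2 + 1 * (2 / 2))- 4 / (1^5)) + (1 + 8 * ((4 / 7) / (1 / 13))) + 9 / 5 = 6989 / 105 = 66.56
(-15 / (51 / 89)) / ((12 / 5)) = -10.91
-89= -89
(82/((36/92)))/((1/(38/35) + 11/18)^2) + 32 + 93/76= 159756191/1304236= 122.49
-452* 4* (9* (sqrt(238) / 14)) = -8136* sqrt(238) / 7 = -17930.87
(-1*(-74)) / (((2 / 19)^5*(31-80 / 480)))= 185707.42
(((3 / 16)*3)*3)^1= 27 / 16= 1.69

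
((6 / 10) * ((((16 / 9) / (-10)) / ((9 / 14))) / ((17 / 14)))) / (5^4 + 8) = -1568 / 7263675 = -0.00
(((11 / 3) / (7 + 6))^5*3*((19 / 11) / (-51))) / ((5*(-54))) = 278179 / 414129073410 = 0.00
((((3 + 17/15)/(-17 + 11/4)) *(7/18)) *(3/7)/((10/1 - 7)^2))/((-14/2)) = 0.00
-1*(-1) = 1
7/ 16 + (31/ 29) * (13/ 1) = 6651/ 464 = 14.33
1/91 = 0.01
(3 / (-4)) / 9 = -1 / 12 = -0.08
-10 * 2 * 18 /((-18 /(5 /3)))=100 /3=33.33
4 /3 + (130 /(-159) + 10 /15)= 188 /159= 1.18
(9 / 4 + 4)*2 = 25 / 2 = 12.50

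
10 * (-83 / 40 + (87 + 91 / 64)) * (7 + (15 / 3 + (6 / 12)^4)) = 5332783 / 512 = 10415.59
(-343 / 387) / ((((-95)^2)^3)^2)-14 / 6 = -487945159159361177490234718 / 209119353925440504638671875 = -2.33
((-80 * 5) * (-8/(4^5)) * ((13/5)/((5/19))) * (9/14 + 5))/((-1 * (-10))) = 19513/1120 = 17.42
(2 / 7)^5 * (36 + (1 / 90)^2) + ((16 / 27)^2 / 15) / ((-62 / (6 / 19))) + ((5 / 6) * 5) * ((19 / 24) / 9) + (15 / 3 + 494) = 1441690156194793 / 2886642586800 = 499.43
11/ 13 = 0.85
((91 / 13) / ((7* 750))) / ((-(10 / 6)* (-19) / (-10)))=-1 / 2375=-0.00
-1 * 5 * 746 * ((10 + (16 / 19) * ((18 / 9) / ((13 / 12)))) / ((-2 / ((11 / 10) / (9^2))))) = 5854981 / 20007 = 292.65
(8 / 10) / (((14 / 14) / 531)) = 2124 / 5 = 424.80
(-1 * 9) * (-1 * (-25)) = -225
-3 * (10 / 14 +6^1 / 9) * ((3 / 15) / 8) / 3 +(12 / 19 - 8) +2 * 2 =-3.40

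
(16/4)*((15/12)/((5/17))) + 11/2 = 22.50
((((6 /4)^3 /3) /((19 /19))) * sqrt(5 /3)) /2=3 * sqrt(15) /16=0.73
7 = 7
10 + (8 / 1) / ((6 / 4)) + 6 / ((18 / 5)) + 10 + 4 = 31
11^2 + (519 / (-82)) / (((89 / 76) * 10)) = 120.46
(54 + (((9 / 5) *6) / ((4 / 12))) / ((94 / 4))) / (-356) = -6507 / 41830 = -0.16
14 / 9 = 1.56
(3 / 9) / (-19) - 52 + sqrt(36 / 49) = -20413 / 399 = -51.16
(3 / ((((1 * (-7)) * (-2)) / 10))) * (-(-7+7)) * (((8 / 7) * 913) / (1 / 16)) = 0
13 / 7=1.86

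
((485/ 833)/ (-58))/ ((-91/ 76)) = 18430/ 2198287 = 0.01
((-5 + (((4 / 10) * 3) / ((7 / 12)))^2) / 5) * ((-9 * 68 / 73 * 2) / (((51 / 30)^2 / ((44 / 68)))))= 2981088 / 5168765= 0.58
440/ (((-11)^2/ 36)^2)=51840/ 1331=38.95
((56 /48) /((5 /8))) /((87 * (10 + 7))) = 28 /22185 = 0.00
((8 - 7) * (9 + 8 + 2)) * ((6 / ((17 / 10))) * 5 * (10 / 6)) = 9500 / 17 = 558.82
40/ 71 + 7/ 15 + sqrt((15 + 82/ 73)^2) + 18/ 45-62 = -44.45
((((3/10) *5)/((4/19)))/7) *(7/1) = 57/8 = 7.12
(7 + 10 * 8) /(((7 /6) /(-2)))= -1044 /7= -149.14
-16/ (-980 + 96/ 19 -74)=152/ 9965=0.02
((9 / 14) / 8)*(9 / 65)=81 / 7280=0.01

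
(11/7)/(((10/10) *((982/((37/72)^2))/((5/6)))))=75295/213808896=0.00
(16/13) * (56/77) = 0.90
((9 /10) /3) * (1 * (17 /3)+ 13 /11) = 113 /55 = 2.05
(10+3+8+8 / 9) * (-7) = -1379 / 9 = -153.22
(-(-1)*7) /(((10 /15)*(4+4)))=1.31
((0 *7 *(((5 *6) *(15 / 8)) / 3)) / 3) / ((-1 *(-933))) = 0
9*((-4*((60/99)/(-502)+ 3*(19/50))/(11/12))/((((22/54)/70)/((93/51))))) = -23406658128/1670405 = -14012.56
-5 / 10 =-1 / 2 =-0.50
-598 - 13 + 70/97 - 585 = -1195.28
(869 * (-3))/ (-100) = 2607/ 100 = 26.07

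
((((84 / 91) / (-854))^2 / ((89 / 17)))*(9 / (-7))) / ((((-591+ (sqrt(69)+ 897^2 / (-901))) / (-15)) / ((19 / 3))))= -210128500782000 / 11439931321656285519071 -141594330420*sqrt(69) / 11439931321656285519071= -0.00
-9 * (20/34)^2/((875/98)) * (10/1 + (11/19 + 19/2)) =-192276/27455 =-7.00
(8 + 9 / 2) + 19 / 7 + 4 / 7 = 221 / 14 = 15.79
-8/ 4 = -2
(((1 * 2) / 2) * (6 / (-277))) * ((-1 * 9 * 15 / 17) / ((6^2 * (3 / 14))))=105 / 4709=0.02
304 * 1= 304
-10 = -10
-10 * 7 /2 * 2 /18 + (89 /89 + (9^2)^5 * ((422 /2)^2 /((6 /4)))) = 931410769901500 /9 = 103490085544611.11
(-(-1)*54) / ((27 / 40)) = 80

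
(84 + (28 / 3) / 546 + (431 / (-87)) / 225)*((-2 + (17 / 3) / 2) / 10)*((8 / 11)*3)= 42749294 / 2799225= 15.27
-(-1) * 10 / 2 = 5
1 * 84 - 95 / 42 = 3433 / 42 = 81.74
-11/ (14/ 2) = -1.57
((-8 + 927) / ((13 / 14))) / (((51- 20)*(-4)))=-6433 / 806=-7.98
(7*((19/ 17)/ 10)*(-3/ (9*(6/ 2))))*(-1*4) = 266/ 765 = 0.35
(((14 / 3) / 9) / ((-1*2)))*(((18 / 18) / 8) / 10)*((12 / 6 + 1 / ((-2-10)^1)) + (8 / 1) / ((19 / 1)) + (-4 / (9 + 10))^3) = -268303 / 35557056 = -0.01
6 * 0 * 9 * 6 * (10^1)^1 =0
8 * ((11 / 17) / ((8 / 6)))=66 / 17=3.88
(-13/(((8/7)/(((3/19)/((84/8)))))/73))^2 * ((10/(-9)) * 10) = -22515025/12996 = -1732.46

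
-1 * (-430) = 430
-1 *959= -959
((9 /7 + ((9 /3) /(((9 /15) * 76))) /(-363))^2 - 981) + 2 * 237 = -18846319716143 /37293789456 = -505.35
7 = 7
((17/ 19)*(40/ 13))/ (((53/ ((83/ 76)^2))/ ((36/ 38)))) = 5270085/ 89791169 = 0.06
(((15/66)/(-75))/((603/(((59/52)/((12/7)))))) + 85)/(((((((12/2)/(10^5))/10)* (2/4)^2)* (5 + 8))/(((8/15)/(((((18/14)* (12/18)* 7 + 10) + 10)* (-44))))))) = -26386072967500/12984276591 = -2032.16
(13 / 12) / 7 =13 / 84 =0.15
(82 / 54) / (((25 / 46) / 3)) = 1886 / 225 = 8.38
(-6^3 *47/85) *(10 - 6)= -40608/85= -477.74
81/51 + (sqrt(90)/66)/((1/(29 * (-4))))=27/17 -58 * sqrt(10)/11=-15.09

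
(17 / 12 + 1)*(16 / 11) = 116 / 33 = 3.52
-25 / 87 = -0.29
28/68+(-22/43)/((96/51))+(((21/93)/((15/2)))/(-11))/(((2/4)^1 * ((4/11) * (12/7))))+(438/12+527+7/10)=9207582403/16315920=564.33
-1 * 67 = -67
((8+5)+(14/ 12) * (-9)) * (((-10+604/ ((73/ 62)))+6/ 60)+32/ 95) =6982479/ 5548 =1258.56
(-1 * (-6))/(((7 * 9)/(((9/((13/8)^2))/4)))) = 96/1183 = 0.08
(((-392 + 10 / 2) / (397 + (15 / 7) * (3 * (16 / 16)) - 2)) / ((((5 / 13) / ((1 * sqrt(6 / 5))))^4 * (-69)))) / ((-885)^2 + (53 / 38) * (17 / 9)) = 158766828948 / 135250317891640625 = 0.00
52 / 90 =26 / 45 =0.58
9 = 9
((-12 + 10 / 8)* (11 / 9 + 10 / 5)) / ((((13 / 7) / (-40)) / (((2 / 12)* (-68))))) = -8455.44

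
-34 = -34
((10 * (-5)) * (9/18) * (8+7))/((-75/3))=15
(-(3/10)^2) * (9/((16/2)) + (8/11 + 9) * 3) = -24003/8800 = -2.73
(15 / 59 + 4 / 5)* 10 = 622 / 59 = 10.54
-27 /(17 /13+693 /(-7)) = 351 /1270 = 0.28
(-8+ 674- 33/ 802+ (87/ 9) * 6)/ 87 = 580615/ 69774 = 8.32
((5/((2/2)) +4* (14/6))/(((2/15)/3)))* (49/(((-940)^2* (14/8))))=0.01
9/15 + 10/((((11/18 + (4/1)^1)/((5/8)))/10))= 14.15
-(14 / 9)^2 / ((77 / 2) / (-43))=2408 / 891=2.70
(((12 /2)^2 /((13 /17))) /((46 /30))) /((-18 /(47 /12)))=-3995 /598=-6.68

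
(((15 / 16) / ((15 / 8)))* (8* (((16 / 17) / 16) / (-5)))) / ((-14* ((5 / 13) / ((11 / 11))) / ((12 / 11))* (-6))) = -52 / 32725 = -0.00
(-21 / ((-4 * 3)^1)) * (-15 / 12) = -35 / 16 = -2.19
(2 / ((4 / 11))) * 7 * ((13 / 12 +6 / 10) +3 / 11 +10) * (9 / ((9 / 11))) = 607607 / 120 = 5063.39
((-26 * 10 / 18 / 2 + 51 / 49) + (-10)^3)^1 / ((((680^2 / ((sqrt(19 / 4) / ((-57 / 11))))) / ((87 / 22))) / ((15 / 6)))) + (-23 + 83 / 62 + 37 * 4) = 338633 * sqrt(19) / 163134720 + 7833 / 62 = 126.35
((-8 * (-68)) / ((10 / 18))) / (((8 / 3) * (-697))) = -108 / 205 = -0.53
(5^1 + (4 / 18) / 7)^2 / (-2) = -100489 / 7938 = -12.66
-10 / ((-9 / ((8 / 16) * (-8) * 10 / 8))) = -50 / 9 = -5.56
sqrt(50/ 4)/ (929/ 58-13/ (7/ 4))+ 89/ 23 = 1015* sqrt(2)/ 3487+ 89/ 23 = 4.28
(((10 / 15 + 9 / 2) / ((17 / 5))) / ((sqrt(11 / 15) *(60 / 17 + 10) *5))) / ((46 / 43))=1333 *sqrt(165) / 698280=0.02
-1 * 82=-82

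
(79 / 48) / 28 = 79 / 1344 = 0.06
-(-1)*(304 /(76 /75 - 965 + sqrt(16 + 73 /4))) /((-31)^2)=-0.00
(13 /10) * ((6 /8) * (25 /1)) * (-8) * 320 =-62400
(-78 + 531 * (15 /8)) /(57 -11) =7341 /368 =19.95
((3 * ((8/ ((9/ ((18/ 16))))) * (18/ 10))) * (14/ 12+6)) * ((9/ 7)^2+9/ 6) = 119583/ 980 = 122.02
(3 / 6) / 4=1 / 8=0.12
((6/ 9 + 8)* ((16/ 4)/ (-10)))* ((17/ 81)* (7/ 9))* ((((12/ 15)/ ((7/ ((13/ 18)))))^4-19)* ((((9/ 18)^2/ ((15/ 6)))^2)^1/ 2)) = 41341576032679/ 769011734531250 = 0.05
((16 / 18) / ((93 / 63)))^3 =175616 / 804357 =0.22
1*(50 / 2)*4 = 100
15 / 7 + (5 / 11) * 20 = 11.23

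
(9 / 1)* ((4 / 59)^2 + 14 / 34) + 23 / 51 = 745316 / 177531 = 4.20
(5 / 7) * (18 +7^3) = 1805 / 7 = 257.86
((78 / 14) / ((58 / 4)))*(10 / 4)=195 / 203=0.96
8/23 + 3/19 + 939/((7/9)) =3694634/3059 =1207.79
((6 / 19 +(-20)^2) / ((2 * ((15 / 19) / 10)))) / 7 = 7606 / 21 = 362.19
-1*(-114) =114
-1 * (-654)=654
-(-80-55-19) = 154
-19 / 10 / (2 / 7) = -133 / 20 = -6.65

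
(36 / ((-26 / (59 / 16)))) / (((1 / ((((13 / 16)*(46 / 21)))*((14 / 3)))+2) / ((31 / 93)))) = -4071 / 5072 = -0.80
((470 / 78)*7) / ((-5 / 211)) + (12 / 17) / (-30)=-5900693 / 3315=-1780.00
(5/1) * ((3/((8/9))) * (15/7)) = 2025/56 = 36.16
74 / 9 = 8.22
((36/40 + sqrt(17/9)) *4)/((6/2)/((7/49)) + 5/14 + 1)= 0.41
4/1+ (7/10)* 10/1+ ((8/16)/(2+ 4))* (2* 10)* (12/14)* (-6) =17/7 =2.43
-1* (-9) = 9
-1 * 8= -8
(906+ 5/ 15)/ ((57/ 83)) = 225677/ 171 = 1319.75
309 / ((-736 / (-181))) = 55929 / 736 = 75.99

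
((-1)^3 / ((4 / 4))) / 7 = -1 / 7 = -0.14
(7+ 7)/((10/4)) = 28/5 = 5.60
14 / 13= 1.08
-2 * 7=-14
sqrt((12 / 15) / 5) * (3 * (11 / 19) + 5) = 256 / 95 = 2.69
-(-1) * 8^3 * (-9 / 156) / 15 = -128 / 65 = -1.97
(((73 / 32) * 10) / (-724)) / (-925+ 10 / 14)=511 / 14989696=0.00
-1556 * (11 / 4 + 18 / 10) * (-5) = 35399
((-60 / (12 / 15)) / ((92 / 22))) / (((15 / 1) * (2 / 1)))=-55 / 92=-0.60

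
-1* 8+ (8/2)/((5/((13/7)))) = -228/35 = -6.51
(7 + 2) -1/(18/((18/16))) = 143/16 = 8.94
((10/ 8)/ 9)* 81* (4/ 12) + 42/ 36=59/ 12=4.92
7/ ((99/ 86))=602/ 99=6.08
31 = 31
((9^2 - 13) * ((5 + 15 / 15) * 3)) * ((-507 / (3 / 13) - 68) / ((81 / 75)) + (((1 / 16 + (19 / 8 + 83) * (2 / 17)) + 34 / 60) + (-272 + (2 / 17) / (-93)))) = -894928289 / 310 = -2886865.45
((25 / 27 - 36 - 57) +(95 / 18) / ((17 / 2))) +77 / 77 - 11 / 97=-4032295 / 44523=-90.57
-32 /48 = -0.67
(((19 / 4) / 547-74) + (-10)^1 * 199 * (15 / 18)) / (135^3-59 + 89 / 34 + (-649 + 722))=-193306643 / 274550179830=-0.00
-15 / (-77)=15 / 77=0.19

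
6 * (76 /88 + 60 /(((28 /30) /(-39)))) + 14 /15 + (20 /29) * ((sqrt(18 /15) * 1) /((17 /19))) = -17367437 /1155 + 76 * sqrt(30) /493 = -15035.90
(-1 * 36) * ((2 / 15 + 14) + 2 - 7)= -1644 / 5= -328.80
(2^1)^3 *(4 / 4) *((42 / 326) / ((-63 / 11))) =-88 / 489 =-0.18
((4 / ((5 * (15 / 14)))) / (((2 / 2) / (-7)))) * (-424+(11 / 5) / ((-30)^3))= 2804760539 / 1265625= 2216.11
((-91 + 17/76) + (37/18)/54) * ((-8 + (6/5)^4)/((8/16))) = 3103496408/2885625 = 1075.50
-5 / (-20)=1 / 4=0.25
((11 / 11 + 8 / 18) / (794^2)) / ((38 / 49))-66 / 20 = -3557547163 / 1078045560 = -3.30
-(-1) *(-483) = -483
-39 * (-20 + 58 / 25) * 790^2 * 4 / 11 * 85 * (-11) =-146312006880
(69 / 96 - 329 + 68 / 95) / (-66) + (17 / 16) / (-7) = 2252471 / 468160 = 4.81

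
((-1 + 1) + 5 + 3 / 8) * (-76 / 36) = -817 / 72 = -11.35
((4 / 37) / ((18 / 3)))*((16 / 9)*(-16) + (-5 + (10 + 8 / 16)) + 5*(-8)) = -1133 / 999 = -1.13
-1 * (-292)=292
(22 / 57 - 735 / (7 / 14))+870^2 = 755430.39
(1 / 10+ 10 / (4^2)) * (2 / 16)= 29 / 320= 0.09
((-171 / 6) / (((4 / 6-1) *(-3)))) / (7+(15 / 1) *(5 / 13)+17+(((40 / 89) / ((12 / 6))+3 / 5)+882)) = -329745 / 10558712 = -0.03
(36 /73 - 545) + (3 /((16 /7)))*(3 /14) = -1271311 /2336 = -544.23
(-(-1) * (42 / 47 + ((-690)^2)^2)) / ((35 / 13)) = 138496109310546 / 1645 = 84192163714.62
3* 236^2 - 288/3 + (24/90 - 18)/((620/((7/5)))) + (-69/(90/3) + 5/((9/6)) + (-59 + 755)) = 167688.99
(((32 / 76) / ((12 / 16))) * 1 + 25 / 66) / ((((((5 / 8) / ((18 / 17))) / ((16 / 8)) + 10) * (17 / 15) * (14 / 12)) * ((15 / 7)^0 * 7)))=1018656 / 103239521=0.01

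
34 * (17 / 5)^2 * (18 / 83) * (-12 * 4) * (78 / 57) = -220731264 / 39425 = -5598.76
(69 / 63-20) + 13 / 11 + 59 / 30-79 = -218887 / 2310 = -94.76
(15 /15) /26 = 1 /26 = 0.04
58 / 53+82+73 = 8273 / 53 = 156.09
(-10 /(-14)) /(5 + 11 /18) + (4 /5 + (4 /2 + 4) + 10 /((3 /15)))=201238 /3535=56.93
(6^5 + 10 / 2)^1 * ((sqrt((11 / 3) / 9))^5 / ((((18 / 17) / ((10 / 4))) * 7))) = 80027585 * sqrt(33) / 1653372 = 278.05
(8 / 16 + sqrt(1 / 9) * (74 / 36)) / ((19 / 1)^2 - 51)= 16 / 4185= 0.00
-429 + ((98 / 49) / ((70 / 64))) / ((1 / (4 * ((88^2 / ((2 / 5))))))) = 988229 / 7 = 141175.57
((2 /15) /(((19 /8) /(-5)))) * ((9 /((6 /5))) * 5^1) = -200 /19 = -10.53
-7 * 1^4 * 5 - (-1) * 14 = -21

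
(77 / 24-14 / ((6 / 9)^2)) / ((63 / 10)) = -485 / 108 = -4.49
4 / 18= 2 / 9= 0.22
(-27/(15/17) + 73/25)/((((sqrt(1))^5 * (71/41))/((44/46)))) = -624184/40825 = -15.29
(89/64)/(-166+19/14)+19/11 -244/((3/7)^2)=-9688068877/7302240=-1326.73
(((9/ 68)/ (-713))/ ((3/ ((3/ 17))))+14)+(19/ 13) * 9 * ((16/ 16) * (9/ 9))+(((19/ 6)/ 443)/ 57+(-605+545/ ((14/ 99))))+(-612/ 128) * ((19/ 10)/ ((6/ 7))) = 156243711663069193/ 47847028844160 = 3265.48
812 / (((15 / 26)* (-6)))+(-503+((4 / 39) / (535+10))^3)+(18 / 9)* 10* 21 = -3049533674061161 / 9602478156375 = -317.58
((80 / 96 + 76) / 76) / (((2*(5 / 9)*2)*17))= 1383 / 51680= 0.03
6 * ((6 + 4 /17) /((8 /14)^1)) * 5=5565 /17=327.35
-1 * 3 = -3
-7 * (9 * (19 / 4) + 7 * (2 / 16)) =-2443 / 8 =-305.38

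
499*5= 2495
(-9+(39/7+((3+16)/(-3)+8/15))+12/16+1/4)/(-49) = 288/1715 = 0.17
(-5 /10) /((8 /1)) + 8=127 /16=7.94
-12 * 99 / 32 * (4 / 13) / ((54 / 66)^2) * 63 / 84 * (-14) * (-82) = -381997 / 26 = -14692.19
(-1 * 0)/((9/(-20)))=0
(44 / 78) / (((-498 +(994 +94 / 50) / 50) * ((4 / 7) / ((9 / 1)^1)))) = -48125 / 2589613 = -0.02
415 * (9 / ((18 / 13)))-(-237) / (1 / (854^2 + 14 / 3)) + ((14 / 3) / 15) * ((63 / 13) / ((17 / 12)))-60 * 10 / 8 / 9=172851688.23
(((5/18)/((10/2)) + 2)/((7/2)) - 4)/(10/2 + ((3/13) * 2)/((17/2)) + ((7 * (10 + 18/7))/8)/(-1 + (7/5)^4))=-654160/1710849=-0.38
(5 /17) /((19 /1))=5 /323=0.02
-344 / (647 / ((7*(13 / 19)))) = -31304 / 12293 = -2.55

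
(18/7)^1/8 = 9/28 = 0.32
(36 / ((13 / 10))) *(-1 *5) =-1800 / 13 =-138.46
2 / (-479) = -2 / 479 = -0.00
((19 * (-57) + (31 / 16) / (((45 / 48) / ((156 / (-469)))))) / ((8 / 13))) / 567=-33036211 / 10636920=-3.11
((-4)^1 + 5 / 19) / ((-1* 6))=71 / 114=0.62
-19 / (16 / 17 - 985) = 323 / 16729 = 0.02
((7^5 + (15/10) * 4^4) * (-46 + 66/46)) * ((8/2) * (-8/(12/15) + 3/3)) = 634347900/23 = 27580343.48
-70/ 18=-35/ 9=-3.89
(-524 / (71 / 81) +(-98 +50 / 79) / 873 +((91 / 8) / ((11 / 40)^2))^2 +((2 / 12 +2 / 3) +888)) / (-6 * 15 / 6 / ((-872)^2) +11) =416392669551443202208 / 199882165461497211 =2083.19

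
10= 10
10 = 10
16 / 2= 8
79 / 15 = 5.27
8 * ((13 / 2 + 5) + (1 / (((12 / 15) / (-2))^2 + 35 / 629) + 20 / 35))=3172916 / 23737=133.67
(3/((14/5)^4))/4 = 1875/153664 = 0.01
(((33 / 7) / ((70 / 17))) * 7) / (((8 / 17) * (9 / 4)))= 3179 / 420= 7.57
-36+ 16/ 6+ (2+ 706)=2024/ 3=674.67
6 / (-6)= -1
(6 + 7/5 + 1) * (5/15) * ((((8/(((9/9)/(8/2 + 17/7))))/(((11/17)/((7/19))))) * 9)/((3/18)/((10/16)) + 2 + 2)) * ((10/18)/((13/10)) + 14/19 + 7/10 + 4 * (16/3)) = 4011.98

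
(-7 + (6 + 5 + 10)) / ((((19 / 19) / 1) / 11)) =154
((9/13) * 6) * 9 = 486/13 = 37.38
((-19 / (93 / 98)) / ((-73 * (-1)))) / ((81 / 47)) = -0.16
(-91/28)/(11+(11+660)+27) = -13/2836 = -0.00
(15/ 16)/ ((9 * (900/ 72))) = 1/ 120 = 0.01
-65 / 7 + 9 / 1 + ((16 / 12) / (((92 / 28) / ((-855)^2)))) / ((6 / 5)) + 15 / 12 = 159201621 / 644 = 247207.49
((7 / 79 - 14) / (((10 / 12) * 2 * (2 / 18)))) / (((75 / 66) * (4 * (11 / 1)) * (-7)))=4239 / 19750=0.21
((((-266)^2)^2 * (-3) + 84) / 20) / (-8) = 3754808631 / 40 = 93870215.78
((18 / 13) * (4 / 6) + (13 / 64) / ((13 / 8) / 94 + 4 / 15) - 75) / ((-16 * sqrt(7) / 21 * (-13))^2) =-769785093 / 7205878784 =-0.11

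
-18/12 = -3/2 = -1.50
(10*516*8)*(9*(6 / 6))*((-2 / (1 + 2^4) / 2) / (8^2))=-341.47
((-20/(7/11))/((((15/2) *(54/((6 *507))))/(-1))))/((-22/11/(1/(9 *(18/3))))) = -3718/1701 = -2.19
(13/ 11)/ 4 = 13/ 44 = 0.30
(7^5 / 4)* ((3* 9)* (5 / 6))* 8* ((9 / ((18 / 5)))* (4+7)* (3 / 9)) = 13865775 / 2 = 6932887.50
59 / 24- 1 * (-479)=11555 / 24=481.46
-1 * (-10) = 10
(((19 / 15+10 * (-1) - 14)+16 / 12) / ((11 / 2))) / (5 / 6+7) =-1284 / 2585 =-0.50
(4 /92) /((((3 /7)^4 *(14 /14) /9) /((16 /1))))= 38416 /207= 185.58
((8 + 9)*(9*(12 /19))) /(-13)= -1836 /247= -7.43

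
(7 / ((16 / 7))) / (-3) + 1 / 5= -197 / 240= -0.82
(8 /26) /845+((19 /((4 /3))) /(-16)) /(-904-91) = 0.00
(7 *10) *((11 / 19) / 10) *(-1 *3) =-231 / 19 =-12.16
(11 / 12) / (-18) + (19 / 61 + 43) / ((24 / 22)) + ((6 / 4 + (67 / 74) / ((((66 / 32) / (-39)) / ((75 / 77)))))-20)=1848056971 / 412922664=4.48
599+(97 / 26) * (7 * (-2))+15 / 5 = 7147 / 13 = 549.77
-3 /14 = -0.21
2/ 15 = 0.13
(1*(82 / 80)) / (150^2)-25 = -22499959 / 900000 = -25.00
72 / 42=12 / 7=1.71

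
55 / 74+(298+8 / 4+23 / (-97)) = 2157033 / 7178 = 300.51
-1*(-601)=601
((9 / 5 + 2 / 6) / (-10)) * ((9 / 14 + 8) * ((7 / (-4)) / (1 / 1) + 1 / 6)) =4598 / 1575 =2.92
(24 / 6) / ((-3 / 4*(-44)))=4 / 33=0.12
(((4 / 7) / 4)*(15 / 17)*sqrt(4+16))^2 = 4500 / 14161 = 0.32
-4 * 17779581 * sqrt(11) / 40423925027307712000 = -17779581 * sqrt(11) / 10105981256826928000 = -0.00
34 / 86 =17 / 43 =0.40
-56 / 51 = -1.10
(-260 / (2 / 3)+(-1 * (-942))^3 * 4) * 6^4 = 4333288961952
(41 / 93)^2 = 1681 / 8649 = 0.19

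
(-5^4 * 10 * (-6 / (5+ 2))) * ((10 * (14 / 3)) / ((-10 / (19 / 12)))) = -39583.33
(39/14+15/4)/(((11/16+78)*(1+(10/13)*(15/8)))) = 38064/1119251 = 0.03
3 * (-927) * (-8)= 22248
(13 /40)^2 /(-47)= -169 /75200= -0.00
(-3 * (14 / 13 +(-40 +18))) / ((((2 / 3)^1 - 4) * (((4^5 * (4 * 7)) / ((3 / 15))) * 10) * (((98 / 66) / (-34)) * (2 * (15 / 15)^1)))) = 0.00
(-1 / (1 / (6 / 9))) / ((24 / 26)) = -13 / 18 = -0.72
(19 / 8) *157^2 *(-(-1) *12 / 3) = 468331 / 2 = 234165.50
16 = 16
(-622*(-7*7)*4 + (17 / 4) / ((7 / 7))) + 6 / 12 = 487667 / 4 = 121916.75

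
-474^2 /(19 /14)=-3145464 /19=-165550.74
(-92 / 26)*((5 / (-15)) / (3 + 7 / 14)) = 92 / 273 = 0.34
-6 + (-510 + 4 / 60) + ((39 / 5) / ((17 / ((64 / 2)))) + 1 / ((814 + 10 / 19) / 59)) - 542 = -4116778949 / 3946380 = -1043.18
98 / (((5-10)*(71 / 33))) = -3234 / 355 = -9.11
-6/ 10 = -3/ 5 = -0.60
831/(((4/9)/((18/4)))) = 67311/8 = 8413.88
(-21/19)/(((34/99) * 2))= -2079/1292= -1.61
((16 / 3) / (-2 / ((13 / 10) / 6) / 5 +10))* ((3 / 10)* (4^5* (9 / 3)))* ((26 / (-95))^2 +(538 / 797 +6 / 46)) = 23266055614464 / 43840877875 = 530.69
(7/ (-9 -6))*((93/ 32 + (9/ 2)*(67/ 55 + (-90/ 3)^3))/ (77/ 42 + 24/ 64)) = 1496776659/ 58300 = 25673.70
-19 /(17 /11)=-12.29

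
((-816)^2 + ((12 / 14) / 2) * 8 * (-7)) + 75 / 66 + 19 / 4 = 29296867 / 44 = 665837.89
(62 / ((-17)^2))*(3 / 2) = 93 / 289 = 0.32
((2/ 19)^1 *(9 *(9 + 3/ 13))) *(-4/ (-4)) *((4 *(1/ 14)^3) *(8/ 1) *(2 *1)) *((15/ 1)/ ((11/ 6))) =1555200/ 931931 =1.67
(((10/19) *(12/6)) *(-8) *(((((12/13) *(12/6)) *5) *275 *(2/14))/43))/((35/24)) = -25344000/520429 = -48.70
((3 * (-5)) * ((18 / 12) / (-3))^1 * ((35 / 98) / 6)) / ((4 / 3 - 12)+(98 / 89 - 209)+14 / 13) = -86775 / 42274568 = -0.00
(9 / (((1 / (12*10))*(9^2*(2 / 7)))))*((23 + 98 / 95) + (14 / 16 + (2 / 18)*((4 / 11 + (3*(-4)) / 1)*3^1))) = 3691639 / 3762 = 981.30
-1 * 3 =-3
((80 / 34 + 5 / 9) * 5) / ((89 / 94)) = 2350 / 153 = 15.36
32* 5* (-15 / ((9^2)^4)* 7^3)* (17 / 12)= -1166200 / 43046721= -0.03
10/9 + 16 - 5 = 109/9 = 12.11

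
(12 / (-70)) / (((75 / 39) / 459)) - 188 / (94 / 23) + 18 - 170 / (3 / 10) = -1668406 / 2625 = -635.58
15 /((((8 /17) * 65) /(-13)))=-51 /8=-6.38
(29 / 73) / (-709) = -29 / 51757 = -0.00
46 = 46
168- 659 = -491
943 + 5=948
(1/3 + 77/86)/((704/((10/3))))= 1585/272448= 0.01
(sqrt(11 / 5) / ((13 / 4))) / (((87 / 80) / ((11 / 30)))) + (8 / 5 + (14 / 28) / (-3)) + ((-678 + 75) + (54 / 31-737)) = -1243247 / 930 + 352 *sqrt(55) / 16965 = -1336.67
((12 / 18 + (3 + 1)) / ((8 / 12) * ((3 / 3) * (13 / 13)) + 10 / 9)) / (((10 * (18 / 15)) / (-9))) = -63 / 32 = -1.97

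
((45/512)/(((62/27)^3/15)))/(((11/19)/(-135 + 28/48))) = -135725602725/5369053184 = -25.28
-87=-87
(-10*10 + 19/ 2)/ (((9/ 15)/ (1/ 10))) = -181/ 12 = -15.08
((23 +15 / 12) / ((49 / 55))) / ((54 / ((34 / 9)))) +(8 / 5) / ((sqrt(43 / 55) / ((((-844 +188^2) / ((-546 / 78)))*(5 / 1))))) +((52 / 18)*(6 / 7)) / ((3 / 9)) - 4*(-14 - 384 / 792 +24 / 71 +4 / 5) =11665142647 / 185987340 - 276000*sqrt(2365) / 301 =-44529.40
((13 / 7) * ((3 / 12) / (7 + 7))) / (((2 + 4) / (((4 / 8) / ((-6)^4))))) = 13 / 6096384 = 0.00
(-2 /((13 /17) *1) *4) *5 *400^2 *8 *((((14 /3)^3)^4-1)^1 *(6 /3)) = -7591750902906368000000 /531441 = -14285218684494361.56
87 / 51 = 29 / 17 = 1.71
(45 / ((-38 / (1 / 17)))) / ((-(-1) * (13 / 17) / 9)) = -405 / 494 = -0.82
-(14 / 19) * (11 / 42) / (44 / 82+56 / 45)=-6765 / 62434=-0.11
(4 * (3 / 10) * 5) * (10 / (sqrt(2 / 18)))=180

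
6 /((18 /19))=6.33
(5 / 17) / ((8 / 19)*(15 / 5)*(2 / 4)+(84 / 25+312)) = 2375 / 2551632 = 0.00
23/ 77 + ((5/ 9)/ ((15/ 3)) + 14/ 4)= 5419/ 1386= 3.91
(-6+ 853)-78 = 769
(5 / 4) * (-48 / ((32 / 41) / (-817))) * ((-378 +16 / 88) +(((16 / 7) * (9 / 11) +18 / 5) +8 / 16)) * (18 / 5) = -258955961337 / 3080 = -84076610.82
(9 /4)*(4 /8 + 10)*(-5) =-945 /8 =-118.12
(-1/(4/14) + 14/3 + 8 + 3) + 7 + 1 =121/6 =20.17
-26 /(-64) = 13 /32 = 0.41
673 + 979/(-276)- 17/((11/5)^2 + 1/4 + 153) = 2920543921/4363284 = 669.35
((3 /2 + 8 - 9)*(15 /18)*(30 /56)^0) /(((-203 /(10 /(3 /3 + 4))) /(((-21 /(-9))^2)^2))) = -1715 /14094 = -0.12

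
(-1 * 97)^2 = 9409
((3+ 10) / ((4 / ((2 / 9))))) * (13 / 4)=169 / 72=2.35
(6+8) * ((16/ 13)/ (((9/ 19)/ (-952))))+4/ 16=-16206731/ 468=-34629.77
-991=-991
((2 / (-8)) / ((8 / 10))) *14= -4.38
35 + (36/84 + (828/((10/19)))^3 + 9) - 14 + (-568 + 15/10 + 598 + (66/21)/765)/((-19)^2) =376347034284129227/96657750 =3893604333.68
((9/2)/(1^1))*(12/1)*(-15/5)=-162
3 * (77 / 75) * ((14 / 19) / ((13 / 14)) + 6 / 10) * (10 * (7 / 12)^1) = 927619 / 37050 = 25.04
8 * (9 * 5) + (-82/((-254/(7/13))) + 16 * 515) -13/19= 269757390/31369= 8599.49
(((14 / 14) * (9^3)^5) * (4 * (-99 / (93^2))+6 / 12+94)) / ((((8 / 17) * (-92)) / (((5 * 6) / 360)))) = -211806864732369819951 / 5658368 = -37432500808072.19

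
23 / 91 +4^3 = 5847 / 91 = 64.25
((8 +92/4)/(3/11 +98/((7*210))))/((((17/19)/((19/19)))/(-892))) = -21672255/238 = -91059.89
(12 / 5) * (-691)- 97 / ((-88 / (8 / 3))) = -273151 / 165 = -1655.46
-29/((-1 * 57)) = 29/57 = 0.51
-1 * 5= -5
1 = 1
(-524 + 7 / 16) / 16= -8377 / 256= -32.72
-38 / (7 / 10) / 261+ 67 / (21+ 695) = -149671 / 1308132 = -0.11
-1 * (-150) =150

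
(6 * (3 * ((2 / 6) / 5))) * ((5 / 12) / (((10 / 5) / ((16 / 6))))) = 2 / 3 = 0.67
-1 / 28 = -0.04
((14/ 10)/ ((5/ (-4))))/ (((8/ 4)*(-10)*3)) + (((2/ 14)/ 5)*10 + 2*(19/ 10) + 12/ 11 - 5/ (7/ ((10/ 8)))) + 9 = 1536431/ 115500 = 13.30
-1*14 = -14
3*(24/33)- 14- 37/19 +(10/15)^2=-25057/1881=-13.32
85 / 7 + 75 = 610 / 7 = 87.14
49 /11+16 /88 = 4.64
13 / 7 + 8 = 69 / 7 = 9.86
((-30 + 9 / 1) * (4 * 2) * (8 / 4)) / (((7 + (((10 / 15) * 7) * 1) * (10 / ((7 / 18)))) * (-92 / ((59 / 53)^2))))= 292404 / 8205089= 0.04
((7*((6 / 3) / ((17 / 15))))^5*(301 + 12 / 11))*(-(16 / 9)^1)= -2412705355200000 / 15618427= -154478127.36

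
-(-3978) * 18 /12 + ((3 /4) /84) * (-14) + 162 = 49031 /8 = 6128.88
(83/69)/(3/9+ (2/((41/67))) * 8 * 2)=3403/148879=0.02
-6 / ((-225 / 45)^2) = -6 / 25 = -0.24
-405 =-405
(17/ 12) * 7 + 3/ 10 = 613/ 60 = 10.22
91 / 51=1.78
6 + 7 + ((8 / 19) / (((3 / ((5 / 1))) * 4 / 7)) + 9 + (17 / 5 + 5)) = 9014 / 285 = 31.63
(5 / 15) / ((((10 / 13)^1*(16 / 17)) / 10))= 221 / 48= 4.60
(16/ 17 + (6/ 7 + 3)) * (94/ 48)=26837/ 2856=9.40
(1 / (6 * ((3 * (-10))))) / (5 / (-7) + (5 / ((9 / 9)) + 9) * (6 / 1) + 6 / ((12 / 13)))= -7 / 113130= -0.00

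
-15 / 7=-2.14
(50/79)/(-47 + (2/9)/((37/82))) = -16650/1223473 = -0.01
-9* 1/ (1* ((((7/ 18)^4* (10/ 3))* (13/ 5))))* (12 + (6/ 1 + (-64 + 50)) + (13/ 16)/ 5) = -58989951/ 312130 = -188.99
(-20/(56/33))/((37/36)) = -2970/259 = -11.47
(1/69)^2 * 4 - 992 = -4722908/4761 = -992.00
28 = 28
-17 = -17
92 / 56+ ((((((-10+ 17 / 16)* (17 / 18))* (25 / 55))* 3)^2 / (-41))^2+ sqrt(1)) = 13077654753991 / 999426097152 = 13.09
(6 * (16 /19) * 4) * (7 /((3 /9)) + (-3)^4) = 39168 /19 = 2061.47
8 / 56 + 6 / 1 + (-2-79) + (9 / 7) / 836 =-438055 / 5852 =-74.86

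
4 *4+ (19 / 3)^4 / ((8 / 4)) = 132913 / 162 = 820.45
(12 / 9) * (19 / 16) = 19 / 12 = 1.58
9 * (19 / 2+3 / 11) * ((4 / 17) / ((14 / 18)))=34830 / 1309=26.61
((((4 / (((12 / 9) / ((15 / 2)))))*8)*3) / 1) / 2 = 270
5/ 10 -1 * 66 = -131/ 2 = -65.50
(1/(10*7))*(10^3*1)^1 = 100/7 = 14.29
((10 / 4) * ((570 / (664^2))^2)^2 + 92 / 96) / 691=13579772582841668079167 / 9791606457052392572583936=0.00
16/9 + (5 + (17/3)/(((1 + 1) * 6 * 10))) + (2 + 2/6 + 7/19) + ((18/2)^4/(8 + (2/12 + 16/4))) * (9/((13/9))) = 7290726109/2163720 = 3369.53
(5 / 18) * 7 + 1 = 53 / 18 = 2.94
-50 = -50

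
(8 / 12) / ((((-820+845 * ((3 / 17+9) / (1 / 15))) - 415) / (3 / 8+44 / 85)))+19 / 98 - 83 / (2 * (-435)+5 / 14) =0.29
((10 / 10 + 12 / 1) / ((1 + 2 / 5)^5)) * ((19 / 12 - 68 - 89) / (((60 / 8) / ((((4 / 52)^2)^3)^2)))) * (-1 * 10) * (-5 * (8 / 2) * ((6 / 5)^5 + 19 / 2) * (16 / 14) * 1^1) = -11179108400 / 1897612903782531117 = -0.00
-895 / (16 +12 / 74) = -33115 / 598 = -55.38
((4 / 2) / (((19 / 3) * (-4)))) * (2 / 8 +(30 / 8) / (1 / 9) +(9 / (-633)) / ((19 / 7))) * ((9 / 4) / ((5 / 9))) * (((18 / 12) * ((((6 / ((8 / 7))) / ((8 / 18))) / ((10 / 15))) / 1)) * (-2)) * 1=11266490151 / 19499776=577.78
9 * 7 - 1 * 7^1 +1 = 57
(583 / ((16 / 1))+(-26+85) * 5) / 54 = 5303 / 864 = 6.14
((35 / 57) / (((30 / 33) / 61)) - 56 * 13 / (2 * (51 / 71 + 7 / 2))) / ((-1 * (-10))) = -3078929 / 682860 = -4.51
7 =7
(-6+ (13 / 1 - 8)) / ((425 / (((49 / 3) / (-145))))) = 49 / 184875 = 0.00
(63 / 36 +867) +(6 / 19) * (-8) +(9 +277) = 87569 / 76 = 1152.22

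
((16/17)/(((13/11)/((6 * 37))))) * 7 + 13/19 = 5199449/4199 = 1238.26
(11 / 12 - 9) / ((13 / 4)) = -2.49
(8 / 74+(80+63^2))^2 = 22445133489 / 1369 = 16395276.47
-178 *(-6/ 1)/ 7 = 1068/ 7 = 152.57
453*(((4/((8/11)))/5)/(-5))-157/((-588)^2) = -861425101/8643600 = -99.66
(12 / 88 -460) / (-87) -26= -39647 / 1914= -20.71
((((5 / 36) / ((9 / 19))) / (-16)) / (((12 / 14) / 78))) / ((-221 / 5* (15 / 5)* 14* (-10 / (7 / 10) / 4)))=-133 / 528768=-0.00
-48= -48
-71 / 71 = -1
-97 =-97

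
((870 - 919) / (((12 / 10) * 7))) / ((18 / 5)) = -175 / 108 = -1.62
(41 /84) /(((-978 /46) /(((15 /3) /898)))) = -4715 /36886248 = -0.00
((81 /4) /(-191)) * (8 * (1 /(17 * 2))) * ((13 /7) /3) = -351 /22729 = -0.02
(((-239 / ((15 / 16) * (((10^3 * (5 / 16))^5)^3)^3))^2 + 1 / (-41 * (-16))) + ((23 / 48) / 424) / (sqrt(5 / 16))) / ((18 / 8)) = 95804096400183391197976208615564449085548426521990336020813627066544198646774923066413329883865530293832044016386999321076878088159070059285819350189439683944821601327366822856255830799476879048074122261700915335370943522116368943892826604072138600219969 / 141406846286670685408212883916573126850269477546457735966720913550219237202639786446026074908585522713696096968187210997909472058122787407505869360879612973502556683559193430535833606260027873474957404458270551035007495110917830061225686222314834594726562500 + 23 * sqrt(5) / 57240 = 0.00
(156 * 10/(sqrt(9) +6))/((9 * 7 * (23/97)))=11.60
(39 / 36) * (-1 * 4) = -13 / 3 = -4.33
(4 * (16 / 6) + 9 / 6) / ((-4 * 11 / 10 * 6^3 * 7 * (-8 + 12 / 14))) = 73 / 285120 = 0.00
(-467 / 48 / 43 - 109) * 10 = -1092.26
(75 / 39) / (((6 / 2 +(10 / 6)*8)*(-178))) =-75 / 113386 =-0.00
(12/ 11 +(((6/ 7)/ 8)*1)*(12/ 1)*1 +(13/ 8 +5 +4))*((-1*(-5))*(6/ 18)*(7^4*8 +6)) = 384712315/ 924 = 416355.32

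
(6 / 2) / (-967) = -3 / 967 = -0.00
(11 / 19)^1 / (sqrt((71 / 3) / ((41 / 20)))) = 11 * sqrt(43665) / 13490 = 0.17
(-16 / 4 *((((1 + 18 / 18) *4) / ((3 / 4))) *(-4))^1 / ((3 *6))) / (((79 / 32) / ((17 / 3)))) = 139264 / 6399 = 21.76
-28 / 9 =-3.11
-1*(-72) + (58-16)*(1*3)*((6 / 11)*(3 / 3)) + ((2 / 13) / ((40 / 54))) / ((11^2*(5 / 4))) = 5534154 / 39325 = 140.73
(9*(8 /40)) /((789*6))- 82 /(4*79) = -26918 /103885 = -0.26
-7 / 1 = -7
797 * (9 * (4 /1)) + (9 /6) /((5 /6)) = 28693.80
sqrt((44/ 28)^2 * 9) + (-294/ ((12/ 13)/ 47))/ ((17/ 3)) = -627597/ 238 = -2636.96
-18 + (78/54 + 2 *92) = 1507/9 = 167.44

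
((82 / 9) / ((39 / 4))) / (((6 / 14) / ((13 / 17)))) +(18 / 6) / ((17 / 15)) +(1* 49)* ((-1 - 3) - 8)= -803735 / 1377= -583.69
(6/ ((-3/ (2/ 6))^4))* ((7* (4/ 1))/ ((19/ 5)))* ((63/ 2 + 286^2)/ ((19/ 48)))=366587200/ 263169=1392.97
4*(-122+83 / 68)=-8213 / 17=-483.12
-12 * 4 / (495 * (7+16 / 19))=-304 / 24585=-0.01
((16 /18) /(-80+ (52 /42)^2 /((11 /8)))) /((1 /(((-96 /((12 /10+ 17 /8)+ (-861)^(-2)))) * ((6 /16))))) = 287691853680 /2358114146161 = 0.12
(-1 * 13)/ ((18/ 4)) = -26/ 9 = -2.89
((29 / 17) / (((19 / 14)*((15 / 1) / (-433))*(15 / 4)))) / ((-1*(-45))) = -703192 / 3270375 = -0.22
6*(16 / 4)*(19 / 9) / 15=152 / 45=3.38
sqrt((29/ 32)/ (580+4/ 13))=0.04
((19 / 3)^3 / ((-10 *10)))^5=-105.80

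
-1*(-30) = 30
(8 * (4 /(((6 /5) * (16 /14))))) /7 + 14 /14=13 /3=4.33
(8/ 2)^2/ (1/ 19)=304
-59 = -59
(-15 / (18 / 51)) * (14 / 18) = -595 / 18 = -33.06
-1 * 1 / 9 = -1 / 9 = -0.11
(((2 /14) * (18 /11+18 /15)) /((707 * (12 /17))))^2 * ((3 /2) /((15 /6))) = 146523 /370450590125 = 0.00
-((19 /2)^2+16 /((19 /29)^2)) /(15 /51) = -626093 /1444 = -433.58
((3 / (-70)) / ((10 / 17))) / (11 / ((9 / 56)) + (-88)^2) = -27 / 2895200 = -0.00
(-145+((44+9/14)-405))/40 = -1415/112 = -12.63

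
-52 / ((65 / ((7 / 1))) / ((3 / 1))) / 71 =-84 / 355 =-0.24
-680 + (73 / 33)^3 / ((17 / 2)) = -414653686 / 610929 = -678.73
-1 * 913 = -913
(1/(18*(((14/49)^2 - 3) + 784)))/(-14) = -0.00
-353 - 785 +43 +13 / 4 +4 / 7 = -30553 / 28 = -1091.18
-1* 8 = -8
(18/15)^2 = 36/25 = 1.44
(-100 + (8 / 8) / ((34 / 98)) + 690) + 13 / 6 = 60695 / 102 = 595.05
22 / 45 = 0.49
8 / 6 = 4 / 3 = 1.33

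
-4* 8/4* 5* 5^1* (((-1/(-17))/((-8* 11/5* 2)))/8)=125/2992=0.04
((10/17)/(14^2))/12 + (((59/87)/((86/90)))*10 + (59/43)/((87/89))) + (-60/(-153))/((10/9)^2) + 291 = 37372420159/124650120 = 299.82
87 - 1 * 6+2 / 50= 2026 / 25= 81.04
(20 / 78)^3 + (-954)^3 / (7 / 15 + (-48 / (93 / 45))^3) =23015233819361609840 / 332098101473697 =69302.52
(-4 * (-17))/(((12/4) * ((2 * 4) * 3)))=17/18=0.94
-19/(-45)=19/45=0.42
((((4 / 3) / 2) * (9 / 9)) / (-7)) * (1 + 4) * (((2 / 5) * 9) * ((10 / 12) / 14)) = -0.10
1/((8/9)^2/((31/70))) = 2511/4480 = 0.56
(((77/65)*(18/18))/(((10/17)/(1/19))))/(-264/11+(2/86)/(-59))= -0.00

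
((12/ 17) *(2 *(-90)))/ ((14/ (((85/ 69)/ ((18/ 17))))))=-1700/ 161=-10.56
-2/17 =-0.12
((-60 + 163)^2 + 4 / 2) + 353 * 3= 11670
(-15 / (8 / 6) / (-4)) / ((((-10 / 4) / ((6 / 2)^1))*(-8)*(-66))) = -9 / 1408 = -0.01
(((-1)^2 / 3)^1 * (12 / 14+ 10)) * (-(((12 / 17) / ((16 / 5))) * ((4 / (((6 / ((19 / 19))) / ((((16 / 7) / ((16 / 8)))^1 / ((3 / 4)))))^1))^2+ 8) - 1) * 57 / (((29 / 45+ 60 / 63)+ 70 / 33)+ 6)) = -1772574980 / 84148827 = -21.06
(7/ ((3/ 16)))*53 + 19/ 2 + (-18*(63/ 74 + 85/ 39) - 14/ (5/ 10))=5499595/ 2886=1905.61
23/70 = 0.33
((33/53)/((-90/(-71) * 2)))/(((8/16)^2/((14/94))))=5467/37365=0.15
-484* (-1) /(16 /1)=121 /4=30.25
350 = 350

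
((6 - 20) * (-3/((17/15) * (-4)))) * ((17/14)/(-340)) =9/272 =0.03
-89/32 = -2.78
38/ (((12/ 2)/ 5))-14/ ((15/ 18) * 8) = 29.57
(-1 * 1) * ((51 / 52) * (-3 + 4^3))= -3111 / 52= -59.83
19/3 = 6.33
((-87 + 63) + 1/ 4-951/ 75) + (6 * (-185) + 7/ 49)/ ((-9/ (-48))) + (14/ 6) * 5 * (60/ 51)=-70709117/ 11900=-5941.94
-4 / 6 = -2 / 3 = -0.67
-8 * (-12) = 96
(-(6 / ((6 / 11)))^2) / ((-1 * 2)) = 60.50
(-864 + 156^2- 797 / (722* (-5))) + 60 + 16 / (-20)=84948429 / 3610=23531.42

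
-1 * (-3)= 3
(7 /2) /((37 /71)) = 497 /74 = 6.72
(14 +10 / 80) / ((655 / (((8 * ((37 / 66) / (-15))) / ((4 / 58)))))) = -121249 / 1296900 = -0.09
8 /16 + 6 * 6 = 73 /2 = 36.50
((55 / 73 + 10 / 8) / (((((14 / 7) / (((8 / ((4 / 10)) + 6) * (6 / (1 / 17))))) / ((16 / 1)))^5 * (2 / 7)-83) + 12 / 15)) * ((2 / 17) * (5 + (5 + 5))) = -19414391825614821654528000 / 451388260514947710528257683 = -0.04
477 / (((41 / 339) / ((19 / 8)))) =3072357 / 328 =9366.94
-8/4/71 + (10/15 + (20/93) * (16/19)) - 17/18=-93979/752742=-0.12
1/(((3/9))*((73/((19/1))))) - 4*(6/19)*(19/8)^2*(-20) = 20919/146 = 143.28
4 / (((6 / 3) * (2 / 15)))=15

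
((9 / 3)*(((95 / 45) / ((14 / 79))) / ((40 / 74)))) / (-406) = -55537 / 341040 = -0.16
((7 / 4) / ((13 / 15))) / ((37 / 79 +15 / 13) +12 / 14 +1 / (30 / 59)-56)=-870975 / 22237298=-0.04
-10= -10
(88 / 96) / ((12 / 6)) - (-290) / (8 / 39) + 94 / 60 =56631 / 40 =1415.78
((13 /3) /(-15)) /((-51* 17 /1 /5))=0.00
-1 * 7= -7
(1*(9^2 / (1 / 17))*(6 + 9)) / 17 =1215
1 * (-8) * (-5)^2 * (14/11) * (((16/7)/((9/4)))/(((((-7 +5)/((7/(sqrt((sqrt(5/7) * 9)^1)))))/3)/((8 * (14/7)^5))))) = 4587520 * 5^(3/4) * 7^(1/4)/99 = 252025.68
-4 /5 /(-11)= 4 /55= 0.07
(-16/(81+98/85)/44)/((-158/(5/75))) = 34/18204681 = 0.00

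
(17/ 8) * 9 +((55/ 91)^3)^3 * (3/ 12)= 19.13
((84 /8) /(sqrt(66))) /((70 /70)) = 1.29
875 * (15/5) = 2625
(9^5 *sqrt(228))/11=118098 *sqrt(57)/11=81056.40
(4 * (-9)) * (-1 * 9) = 324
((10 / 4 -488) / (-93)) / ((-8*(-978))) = 971 / 1455264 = 0.00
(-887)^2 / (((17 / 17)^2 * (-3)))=-786769 / 3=-262256.33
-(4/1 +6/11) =-50/11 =-4.55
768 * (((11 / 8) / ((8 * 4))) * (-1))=-33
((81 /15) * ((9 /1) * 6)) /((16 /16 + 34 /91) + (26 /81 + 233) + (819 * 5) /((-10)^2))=42987672 /40635529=1.06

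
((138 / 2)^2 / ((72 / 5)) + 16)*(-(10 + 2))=-8319 / 2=-4159.50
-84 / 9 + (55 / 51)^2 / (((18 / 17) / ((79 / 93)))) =-2151497 / 256122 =-8.40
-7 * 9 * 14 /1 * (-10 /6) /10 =147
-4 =-4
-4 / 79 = -0.05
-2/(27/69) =-46/9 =-5.11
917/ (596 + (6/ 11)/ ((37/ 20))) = 373219/ 242692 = 1.54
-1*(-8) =8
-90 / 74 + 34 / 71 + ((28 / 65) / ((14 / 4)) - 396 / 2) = -33914379 / 170755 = -198.61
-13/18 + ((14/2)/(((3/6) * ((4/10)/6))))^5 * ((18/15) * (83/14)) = 52299830519987/18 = 2905546139999.28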